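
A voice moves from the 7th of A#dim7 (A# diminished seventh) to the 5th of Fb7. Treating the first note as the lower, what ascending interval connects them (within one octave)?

The 7th of A#dim7 (A# diminished seventh) is G; the 5th of Fb7 is Cb.
4 letter names make it a fourth; at 4 semitones (a half step narrower than perfect) the quality is diminished.

diminished fourth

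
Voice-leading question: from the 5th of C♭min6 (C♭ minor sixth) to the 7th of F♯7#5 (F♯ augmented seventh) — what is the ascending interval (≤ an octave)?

augmented sixth

The 5th of C♭min6 (C♭ minor sixth) is G♭; the 7th of F♯7#5 (F♯ augmented seventh) is E.
From G♭ to E: 10 semitones over a sixth = augmented.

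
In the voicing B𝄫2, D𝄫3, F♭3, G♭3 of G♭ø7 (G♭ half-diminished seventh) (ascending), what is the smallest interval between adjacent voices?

Adjacent intervals: B𝄫2→D𝄫3 = minor third; D𝄫3→F♭3 = major third; F♭3→G♭3 = major second.
The smallest is F♭3 to G♭3, a major second (2 semitones).

major second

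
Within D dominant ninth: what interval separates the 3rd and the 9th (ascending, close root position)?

The chord tones of D9 are D–F#–A–C–E.
The 3rd is F# and the 9th is E.
From F# to E: 10 semitones over a seventh = minor.

minor 7th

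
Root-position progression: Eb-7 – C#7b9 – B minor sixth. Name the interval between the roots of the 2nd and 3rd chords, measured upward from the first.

minor 7th

The roots are C# and B.
7 letter names make it a seventh; at 10 semitones (a half step narrower than major) the quality is minor.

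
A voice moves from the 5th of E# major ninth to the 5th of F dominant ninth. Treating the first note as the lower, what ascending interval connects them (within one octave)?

diminished second

The 5th of E# major ninth is B#; the 5th of F dominant ninth is C.
2 letter names make it a second; at 0 semitones (a whole step narrower than major) the quality is diminished.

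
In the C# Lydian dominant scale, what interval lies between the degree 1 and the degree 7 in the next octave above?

m14

Spelling the C# Lydian dominant scale: C# D# E# F## G# A# B.
Degree 1 = C#; scale degree 7 (up an octave) = B.
C# up to B is 22 semitones, a half step narrower than a major fourteenth, so the interval is minor.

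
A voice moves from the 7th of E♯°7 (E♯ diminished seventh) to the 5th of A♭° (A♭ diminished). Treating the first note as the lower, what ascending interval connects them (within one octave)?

The 7th of E♯°7 (E♯ diminished seventh) is D; the 5th of A♭° (A♭ diminished) is E𝄫.
2 letter names make it a second; at 0 semitones (a whole step narrower than major) the quality is diminished.

d2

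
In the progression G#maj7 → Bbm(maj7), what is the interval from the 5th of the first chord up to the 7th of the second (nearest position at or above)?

diminished fifth

The 5th of G#maj7 is D#; the 7th of Bbm(maj7) is A.
D# up to A is 6 semitones, a half step narrower than a perfect fifth, so the interval is diminished.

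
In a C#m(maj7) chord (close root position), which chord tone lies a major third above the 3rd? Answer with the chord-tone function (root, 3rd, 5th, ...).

5th

C# minor-major seventh is spelled C#, E, G#, B#.
The 3rd is E. A major third above E is G#.
G# is the chord's 5th.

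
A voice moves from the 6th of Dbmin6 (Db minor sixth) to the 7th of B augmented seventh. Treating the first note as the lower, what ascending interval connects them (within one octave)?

M7

The 6th of Dbmin6 (Db minor sixth) is Bb; the 7th of B augmented seventh is A.
Bb up to A spans 7 letter names and 11 semitones — a major seventh.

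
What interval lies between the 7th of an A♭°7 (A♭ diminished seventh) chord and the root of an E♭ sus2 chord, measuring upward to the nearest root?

The 7th of A♭°7 (A♭ diminished seventh) is G𝄫; the root of E♭ sus2 is E♭.
G𝄫 up to E♭ is 10 semitones, a half step wider than a major sixth, so the interval is augmented.

augmented sixth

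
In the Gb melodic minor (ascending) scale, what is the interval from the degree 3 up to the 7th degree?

The scale runs Gb Ab Bbb Cb Db Eb F.
Degree 3 = Bbb; degree 7 = F.
From Bbb to F: 8 semitones over a fifth = augmented.

augmented 5th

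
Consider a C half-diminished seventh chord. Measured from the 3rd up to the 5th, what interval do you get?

minor 3rd

Cø is spelled C Eb Gb Bb.
So we need the interval from Eb up to Gb.
From Eb to Gb: 3 semitones over a third = minor.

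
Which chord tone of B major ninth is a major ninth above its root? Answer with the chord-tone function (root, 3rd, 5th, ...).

9th

Bmaj9: B-D♯-F♯-A♯-C♯.
The root is B. A major ninth above B is C♯.
C♯ is the chord's 9th.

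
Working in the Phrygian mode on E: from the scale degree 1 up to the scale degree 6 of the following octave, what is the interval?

The scale runs E F G A B C D.
Scale degree 1 = E; 6th scale degree (up an octave) = C.
13 letter names make it a thirteenth; at 20 semitones (a half step narrower than major) the quality is minor.

m13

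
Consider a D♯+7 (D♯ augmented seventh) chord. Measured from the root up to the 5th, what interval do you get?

augmented fifth

D♯7#5: D♯, F𝄪, A𝄪, C♯.
Root = D♯; 5th = A𝄪.
D♯ up to A𝄪 is 8 semitones, a half step wider than a perfect fifth, so the interval is augmented.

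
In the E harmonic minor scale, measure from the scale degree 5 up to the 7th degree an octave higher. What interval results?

E harmonic minor: E F# G A B C D#.
That puts B below D#.
Counting 10 letters and 16 half steps from B gives a major tenth.

major 10th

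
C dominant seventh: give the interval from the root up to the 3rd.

Spelling the chord: C-E-G-B♭.
That puts C below E.
Counting 3 letters and 4 half steps from C gives a major third.

major third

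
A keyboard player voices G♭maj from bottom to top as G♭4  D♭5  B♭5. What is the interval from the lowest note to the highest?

major tenth

The outer voices are G♭4 and B♭5.
From G♭ to B♭ is 16 semitones, exactly the major tenth.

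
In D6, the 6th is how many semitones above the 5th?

D6 (D major sixth) is spelled D–F♯–A–B.
A to B is a major second: 2 semitones.

2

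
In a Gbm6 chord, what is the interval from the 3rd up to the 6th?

A4

Gbmin6 is spelled Gb Bbb Db Eb.
That puts Bbb below Eb.
Bbb up to Eb is 6 semitones, a half step wider than a perfect fourth, so the interval is augmented.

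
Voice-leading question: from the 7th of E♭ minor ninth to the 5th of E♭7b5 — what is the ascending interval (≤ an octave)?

m6

The 7th of E♭ minor ninth is D♭; the 5th of E♭7b5 is B𝄫.
From D♭ to B𝄫: 8 semitones over a sixth = minor.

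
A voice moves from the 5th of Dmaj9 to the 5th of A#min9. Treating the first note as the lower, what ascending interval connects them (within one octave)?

Dmaj9 has A as its 5th, and A#min9 has E# as its 5th.
A up to E# is 8 semitones, a half step wider than a perfect fifth, so the interval is augmented.

augmented fifth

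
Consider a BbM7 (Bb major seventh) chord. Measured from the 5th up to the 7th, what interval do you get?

BbM7 is spelled Bb-D-F-A.
5th = F; 7th = A.
From F to A is 4 semitones, exactly the major third.

major third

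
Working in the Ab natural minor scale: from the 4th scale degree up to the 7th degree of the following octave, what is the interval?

perfect eleventh

Spelling the Ab natural minor scale: Ab Bb Cb Db Eb Fb Gb.
That puts Db below Gb.
Counting 11 letters and 17 half steps from Db gives a perfect eleventh.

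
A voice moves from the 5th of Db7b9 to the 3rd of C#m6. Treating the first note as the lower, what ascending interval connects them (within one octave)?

augmented fifth

Db7b9 has Ab as its 5th, and C#m6 has E as its 3rd.
From Ab to E: 8 semitones over a fifth = augmented.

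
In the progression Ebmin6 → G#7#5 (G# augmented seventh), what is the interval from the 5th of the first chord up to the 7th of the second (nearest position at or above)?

The 5th of Ebmin6 is Bb; the 7th of G#7#5 (G# augmented seventh) is F#.
5 letter names make it a fifth; at 8 semitones (a half step wider than perfect) the quality is augmented.

augmented 5th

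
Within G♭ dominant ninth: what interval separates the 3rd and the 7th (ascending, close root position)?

The chord tones of G♭9 are G♭-B♭-D♭-F♭-A♭.
That puts B♭ below F♭.
B♭ up to F♭ is 6 semitones, a half step narrower than a perfect fifth, so the interval is diminished.
That tritone between 3rd and 7th is what gives the dominant seventh its pull toward resolution.

diminished 5th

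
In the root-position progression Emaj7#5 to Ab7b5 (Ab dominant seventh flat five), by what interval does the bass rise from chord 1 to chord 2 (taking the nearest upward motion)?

The roots are E and Ab.
4 letter names make it a fourth; at 4 semitones (a half step narrower than perfect) the quality is diminished.

diminished fourth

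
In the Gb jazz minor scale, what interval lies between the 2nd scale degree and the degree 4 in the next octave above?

Spelling the Gb jazz minor scale: Gb Ab Bbb Cb Db Eb F.
2nd scale degree = Ab; 4th degree (up an octave) = Cb.
Ab up to Cb is 15 semitones, a half step narrower than a major tenth, so the interval is minor.

minor tenth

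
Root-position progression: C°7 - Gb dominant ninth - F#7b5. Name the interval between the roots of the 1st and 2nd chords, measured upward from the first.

The roots are C and Gb.
From C to Gb: 6 semitones over a fifth = diminished.

d5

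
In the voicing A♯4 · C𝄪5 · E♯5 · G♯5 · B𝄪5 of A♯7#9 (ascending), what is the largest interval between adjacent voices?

Adjacent intervals: A♯4→C𝄪5 = major third; C𝄪5→E♯5 = minor third; E♯5→G♯5 = minor third; G♯5→B𝄪5 = augmented third.
The largest is G♯5 to B𝄪5, an augmented third (5 semitones).

augmented 3rd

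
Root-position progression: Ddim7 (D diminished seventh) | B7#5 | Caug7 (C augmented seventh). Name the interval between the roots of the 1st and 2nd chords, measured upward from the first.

major 6th

The roots are D and B.
D up to B spans 6 letter names and 9 semitones — a major sixth.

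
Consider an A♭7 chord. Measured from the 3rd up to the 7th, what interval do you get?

Spelling the chord: A♭, C, E♭, G♭.
That puts C below G♭.
C up to G♭ is 6 semitones, a half step narrower than a perfect fifth, so the interval is diminished.
That tritone between 3rd and 7th is what gives the dominant seventh its pull toward resolution.

diminished 5th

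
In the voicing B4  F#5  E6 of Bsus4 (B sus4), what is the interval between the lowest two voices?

Those voices are B4 and F#5.
B up to F# spans 5 letter names and 7 semitones — a perfect fifth.

P5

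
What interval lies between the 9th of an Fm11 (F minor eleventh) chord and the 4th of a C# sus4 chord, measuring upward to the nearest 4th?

major seventh

The 9th of Fm11 (F minor eleventh) is G; the 4th of C# sus4 is F#.
G up to F# spans 7 letter names and 11 semitones — a major seventh.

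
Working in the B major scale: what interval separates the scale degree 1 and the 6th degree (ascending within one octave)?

The scale runs B C♯ D♯ E F♯ G♯ A♯.
Scale degree 1 = B; 6th degree = G♯.
From B to G♯ is 9 semitones, exactly the major sixth.

M6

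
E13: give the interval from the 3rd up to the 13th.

perfect eleventh

E13 is spelled E–G♯–B–D–F♯–C♯.
That puts G♯ below C♯.
Counting 11 letters and 17 half steps from G♯ gives a perfect eleventh.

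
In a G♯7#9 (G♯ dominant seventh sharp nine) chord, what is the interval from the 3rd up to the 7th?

d5

The chord tones of G♯ dominant seventh sharp nine are G♯ B♯ D♯ F♯ A𝄪.
The 3rd is B♯ and the 7th is F♯.
From B♯ to F♯: 6 semitones over a fifth = diminished.
This 3–7 tritone is the characteristic tension at the heart of the dominant sound.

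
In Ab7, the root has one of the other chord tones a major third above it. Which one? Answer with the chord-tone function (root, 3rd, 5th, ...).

Ab dominant seventh is spelled Ab–C–Eb–Gb.
The root is Ab. A major third above Ab is C.
C is the chord's 3rd.

3rd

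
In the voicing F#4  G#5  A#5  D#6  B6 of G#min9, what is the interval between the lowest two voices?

major ninth

Those voices are F#4 and G#5.
F# up to G# spans 9 letter names and 14 semitones — a major ninth.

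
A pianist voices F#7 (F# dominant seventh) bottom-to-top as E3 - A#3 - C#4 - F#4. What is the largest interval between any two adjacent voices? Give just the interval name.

Adjacent intervals: E3→A#3 = augmented fourth; A#3→C#4 = minor third; C#4→F#4 = perfect fourth.
The largest is E3 to A#3, an augmented fourth (6 semitones).

augmented fourth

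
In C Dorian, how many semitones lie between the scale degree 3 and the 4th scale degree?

2

The scale is C D Eb F G A Bb.
Eb up to F is a major second — 2 semitones.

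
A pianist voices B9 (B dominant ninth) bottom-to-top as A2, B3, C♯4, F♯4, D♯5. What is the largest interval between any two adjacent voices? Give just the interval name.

Adjacent intervals: A2→B3 = major ninth; B3→C♯4 = major second; C♯4→F♯4 = perfect fourth; F♯4→D♯5 = major sixth.
The largest is A2 to B3, a major ninth (14 semitones).

major ninth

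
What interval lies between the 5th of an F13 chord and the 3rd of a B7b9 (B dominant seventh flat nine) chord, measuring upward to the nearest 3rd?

augmented second

The 5th of F13 is C; the 3rd of B7b9 (B dominant seventh flat nine) is D#.
From C to D#: 3 semitones over a second = augmented.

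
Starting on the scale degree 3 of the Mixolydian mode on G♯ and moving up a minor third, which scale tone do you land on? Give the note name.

The scale is G♯ A♯ B♯ C♯ D♯ E♯ F♯.
The scale degree 3 is B♯; a minor third above that is D♯ — scale degree 5.

D#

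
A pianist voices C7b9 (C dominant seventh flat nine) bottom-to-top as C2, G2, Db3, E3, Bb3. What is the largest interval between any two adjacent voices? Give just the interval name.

perfect fifth

Adjacent intervals: C2→G2 = perfect fifth; G2→Db3 = diminished fifth; Db3→E3 = augmented second; E3→Bb3 = diminished fifth.
The largest is C2 to G2, a perfect fifth (7 semitones).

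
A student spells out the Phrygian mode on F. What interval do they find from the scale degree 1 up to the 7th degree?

The scale runs F G♭ A♭ B♭ C D♭ E♭.
So we need the interval from F up to E♭.
F up to E♭ is 10 semitones, a half step narrower than a major seventh, so the interval is minor.

minor seventh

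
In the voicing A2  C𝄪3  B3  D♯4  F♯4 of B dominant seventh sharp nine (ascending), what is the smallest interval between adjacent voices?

m3

Adjacent intervals: A2→C𝄪3 = augmented third; C𝄪3→B3 = diminished seventh; B3→D♯4 = major third; D♯4→F♯4 = minor third.
The smallest is D♯4 to F♯4, a minor third (3 semitones).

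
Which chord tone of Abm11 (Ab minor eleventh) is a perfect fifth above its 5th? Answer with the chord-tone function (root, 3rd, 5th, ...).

Abm11: Ab-Cb-Eb-Gb-Bb-Db.
The 5th is Eb. A perfect fifth above Eb is Bb.
Bb is the chord's 9th.

9th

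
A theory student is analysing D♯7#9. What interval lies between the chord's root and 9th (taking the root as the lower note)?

augmented ninth

D♯7#9 is spelled D♯–F𝄪–A♯–C♯–E𝄪.
That puts D♯ below E𝄪.
From D♯ to E𝄪: 15 semitones over a ninth = augmented.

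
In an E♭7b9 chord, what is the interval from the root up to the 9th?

E♭7b9 (E♭ dominant seventh flat nine) is spelled E♭ G B♭ D♭ F♭.
So we need the interval from E♭ up to F♭.
From E♭ to F♭: 13 semitones over a ninth = minor.

minor ninth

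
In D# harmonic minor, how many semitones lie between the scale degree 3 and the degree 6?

The scale is D# E# F# G# A# B C##.
F# up to B is a perfect fourth — 5 semitones.

5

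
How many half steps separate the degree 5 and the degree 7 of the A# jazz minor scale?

The scale is A# B# C# D# E# F## G##.
E# up to G## is a major third — 4 semitones.

4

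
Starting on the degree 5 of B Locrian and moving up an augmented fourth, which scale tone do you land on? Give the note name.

B

The scale is B C D E F G A.
The degree 5 is F; an augmented fourth above that is B — scale degree 1.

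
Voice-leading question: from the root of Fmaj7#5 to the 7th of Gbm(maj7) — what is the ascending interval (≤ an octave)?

perfect 1st

Fmaj7#5 has F as its root, and Gbm(maj7) has F as its 7th.
Counting 1 letters and 0 half steps from F gives a perfect unison.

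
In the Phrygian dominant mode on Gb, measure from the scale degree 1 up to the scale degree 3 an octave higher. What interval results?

major tenth

Spelling the Phrygian dominant mode on Gb: Gb Abb Bb Cb Db Ebb Fb.
The scale degree 1 is Gb and the degree 3 (up an octave) is Bb.
Gb up to Bb spans 10 letter names and 16 semitones — a major tenth.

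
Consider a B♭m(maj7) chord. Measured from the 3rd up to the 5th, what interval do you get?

M3

B♭m(maj7): B♭, D♭, F, A.
3rd = D♭; 5th = F.
Counting 3 letters and 4 half steps from D♭ gives a major third.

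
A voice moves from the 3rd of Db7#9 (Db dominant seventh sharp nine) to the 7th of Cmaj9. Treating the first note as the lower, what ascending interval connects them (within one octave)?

A4

The 3rd of Db7#9 (Db dominant seventh sharp nine) is F; the 7th of Cmaj9 is B.
From F to B: 6 semitones over a fourth = augmented.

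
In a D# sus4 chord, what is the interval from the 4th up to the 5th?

D#sus4: D# G# A#.
That puts G# below A#.
From G# to A# is 2 semitones, exactly the major second.

major 2nd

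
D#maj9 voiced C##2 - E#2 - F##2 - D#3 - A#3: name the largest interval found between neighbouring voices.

m6

Adjacent intervals: C##2→E#2 = minor third; E#2→F##2 = major second; F##2→D#3 = minor sixth; D#3→A#3 = perfect fifth.
The largest is F##2 to D#3, a minor sixth (8 semitones).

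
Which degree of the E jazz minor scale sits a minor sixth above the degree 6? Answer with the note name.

The scale is E F♯ G A B C♯ D♯.
The degree 6 is C♯; a minor sixth above that is A — scale degree 4.

A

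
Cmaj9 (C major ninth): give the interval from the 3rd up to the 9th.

Spelling the chord: C, E, G, B, D.
The 3rd is E and the 9th is D.
7 letter names make it a seventh; at 10 semitones (a half step narrower than major) the quality is minor.

minor 7th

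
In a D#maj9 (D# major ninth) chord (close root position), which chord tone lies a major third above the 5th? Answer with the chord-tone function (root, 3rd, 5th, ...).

D# major ninth: D# F## A# C## E#.
The 5th is A#. A major third above A# is C##.
C## is the chord's 7th.

7th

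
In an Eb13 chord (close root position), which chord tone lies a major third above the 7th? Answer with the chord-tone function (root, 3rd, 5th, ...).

Eb13 (Eb dominant thirteenth): Eb-G-Bb-Db-F-C.
The 7th is Db. A major third above Db is F.
F is the chord's 9th.

9th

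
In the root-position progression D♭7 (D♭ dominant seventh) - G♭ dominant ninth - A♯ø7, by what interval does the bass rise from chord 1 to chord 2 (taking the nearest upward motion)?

The roots are D♭ and G♭.
From D♭ to G♭ is 5 semitones, exactly the perfect fourth.

P4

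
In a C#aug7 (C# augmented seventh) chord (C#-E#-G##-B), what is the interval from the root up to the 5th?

Root = C#; 5th = G##.
From C# to G##: 8 semitones over a fifth = augmented.

augmented fifth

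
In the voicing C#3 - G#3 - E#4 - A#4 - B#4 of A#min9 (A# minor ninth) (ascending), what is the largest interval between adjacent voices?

Adjacent intervals: C#3→G#3 = perfect fifth; G#3→E#4 = major sixth; E#4→A#4 = perfect fourth; A#4→B#4 = major second.
The largest is G#3 to E#4, a major sixth (9 semitones).

major 6th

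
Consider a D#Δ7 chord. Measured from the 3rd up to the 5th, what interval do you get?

minor 3rd

D# major seventh is spelled D#-F##-A#-C##.
So we need the interval from F## up to A#.
From F## to A#: 3 semitones over a third = minor.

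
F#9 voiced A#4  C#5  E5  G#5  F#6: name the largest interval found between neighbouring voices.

Adjacent intervals: A#4→C#5 = minor third; C#5→E5 = minor third; E5→G#5 = major third; G#5→F#6 = minor seventh.
The largest is G#5 to F#6, a minor seventh (10 semitones).

minor 7th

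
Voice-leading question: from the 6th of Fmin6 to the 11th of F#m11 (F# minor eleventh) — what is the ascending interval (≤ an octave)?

major sixth

Fmin6 has D as its 6th, and F#m11 (F# minor eleventh) has B as its 11th.
D up to B spans 6 letter names and 9 semitones — a major sixth.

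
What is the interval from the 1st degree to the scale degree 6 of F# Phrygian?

The scale runs F# G A B C# D E.
1st degree = F#; 6th scale degree = D.
6 letter names make it a sixth; at 8 semitones (a half step narrower than major) the quality is minor.

m6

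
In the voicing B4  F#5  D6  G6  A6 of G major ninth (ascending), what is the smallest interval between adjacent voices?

Adjacent intervals: B4→F#5 = perfect fifth; F#5→D6 = minor sixth; D6→G6 = perfect fourth; G6→A6 = major second.
The smallest is G6 to A6, a major second (2 semitones).

major 2nd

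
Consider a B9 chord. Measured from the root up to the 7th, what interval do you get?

Spelling the chord: B, D#, F#, A, C#.
So we need the interval from B up to A.
B up to A is 10 semitones, a half step narrower than a major seventh, so the interval is minor.

minor 7th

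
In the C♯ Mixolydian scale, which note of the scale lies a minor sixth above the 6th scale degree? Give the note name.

The scale is C♯ D♯ E♯ F♯ G♯ A♯ B.
The 6th scale degree is A♯; a minor sixth above that is F♯ — scale degree 4.

F#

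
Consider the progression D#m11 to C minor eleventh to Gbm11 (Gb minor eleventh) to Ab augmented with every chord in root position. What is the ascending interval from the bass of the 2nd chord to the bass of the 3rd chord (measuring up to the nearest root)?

diminished 5th

The roots are C and Gb.
5 letter names make it a fifth; at 6 semitones (a half step narrower than perfect) the quality is diminished.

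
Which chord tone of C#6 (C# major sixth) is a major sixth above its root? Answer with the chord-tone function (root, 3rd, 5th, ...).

6th

The chord tones of C#6 (C# major sixth) are C#, E#, G#, A#.
The root is C#. A major sixth above C# is A#.
A# is the chord's 6th.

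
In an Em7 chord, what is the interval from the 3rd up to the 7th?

Spelling the chord: E–G–B–D.
So we need the interval from G up to D.
From G to D is 7 semitones, exactly the perfect fifth.

P5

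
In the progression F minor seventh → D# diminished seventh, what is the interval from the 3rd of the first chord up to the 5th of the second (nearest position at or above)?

The 3rd of F minor seventh is Ab; the 5th of D# diminished seventh is A.
Ab up to A is 1 semitone, a half step wider than a perfect unison, so the interval is augmented.

augmented unison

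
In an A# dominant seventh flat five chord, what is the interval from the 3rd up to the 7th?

diminished fifth

A#7b5 (A# dominant seventh flat five): A#, C##, E, G#.
3rd = C##; 7th = G#.
5 letter names make it a fifth; at 6 semitones (a half step narrower than perfect) the quality is diminished.
That tritone between 3rd and 7th is what gives the dominant seventh its pull toward resolution.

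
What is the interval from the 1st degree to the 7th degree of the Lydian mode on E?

Spelling the Lydian mode on E: E F# G# A# B C# D#.
That puts E below D#.
From E to D# is 11 semitones, exactly the major seventh.

major seventh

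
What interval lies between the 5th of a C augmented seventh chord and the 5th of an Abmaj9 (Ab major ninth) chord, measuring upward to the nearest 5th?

C augmented seventh has G# as its 5th, and Abmaj9 (Ab major ninth) has Eb as its 5th.
6 letter names make it a sixth; at 7 semitones (a whole step narrower than major) the quality is diminished.

diminished 6th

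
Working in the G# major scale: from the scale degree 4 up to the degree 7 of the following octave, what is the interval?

augmented eleventh

The scale runs G# A# B# C# D# E# F##.
So we need the interval from C# up to F##.
From C# to F##: 18 semitones over an eleventh = augmented.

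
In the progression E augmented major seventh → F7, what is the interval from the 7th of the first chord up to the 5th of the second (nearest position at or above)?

diminished seventh

The 7th of E augmented major seventh is D#; the 5th of F7 is C.
7 letter names make it a seventh; at 9 semitones (a whole step narrower than major) the quality is diminished.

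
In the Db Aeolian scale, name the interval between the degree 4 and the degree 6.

minor third

Db natural minor: Db Eb Fb Gb Ab Bbb Cb.
The degree 4 is Gb and the degree 6 is Bbb.
Gb up to Bbb is 3 semitones, a half step narrower than a major third, so the interval is minor.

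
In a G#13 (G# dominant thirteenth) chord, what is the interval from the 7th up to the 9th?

Spelling the chord: G#–B#–D#–F#–A#–E#.
7th = F#; 9th = A#.
Counting 3 letters and 4 half steps from F# gives a major third.

M3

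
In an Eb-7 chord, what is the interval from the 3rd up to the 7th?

perfect fifth

Eb-7: Eb, Gb, Bb, Db.
The 3rd is Gb and the 7th is Db.
From Gb to Db is 7 semitones, exactly the perfect fifth.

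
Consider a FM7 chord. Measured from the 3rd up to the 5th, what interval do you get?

Spelling the chord: F, A, C, E.
That puts A below C.
3 letter names make it a third; at 3 semitones (a half step narrower than major) the quality is minor.

minor third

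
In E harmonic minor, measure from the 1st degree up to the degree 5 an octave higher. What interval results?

perfect twelfth

Spelling E harmonic minor: E F♯ G A B C D♯.
The 1st degree is E and the degree 5 (up an octave) is B.
From E to B is 19 semitones, exactly the perfect twelfth.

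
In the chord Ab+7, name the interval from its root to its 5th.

Ab augmented seventh is spelled Ab C E Gb.
The root is Ab and the 5th is E.
Ab up to E is 8 semitones, a half step wider than a perfect fifth, so the interval is augmented.

augmented fifth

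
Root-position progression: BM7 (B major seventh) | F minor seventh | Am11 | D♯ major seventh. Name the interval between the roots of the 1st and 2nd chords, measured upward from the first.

diminished fifth

The roots are B and F.
5 letter names make it a fifth; at 6 semitones (a half step narrower than perfect) the quality is diminished.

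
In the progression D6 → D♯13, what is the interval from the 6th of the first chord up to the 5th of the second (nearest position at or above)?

major seventh

D6 has B as its 6th, and D♯13 has A♯ as its 5th.
Counting 7 letters and 11 half steps from B gives a major seventh.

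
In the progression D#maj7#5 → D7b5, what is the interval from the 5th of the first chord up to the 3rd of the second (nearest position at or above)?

D#maj7#5 has A## as its 5th, and D7b5 has F# as its 3rd.
6 letter names make it a sixth; at 7 semitones (a whole step narrower than major) the quality is diminished.

diminished sixth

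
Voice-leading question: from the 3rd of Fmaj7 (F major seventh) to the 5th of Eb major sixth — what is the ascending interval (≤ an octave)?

The 3rd of Fmaj7 (F major seventh) is A; the 5th of Eb major sixth is Bb.
2 letter names make it a second; at 1 semitone (a half step narrower than major) the quality is minor.

minor second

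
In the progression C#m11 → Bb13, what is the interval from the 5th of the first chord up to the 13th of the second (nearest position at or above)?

C#m11 has G# as its 5th, and Bb13 has G as its 13th.
From G# to G: 11 semitones over an octave = diminished.

diminished octave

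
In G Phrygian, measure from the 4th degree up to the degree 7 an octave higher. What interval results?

G phrygian: G Ab Bb C D Eb F.
4th degree = C; 7th scale degree (up an octave) = F.
Counting 11 letters and 17 half steps from C gives a perfect eleventh.

perfect eleventh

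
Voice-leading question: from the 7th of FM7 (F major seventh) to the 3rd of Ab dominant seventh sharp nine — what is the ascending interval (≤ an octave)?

minor 6th

The 7th of FM7 (F major seventh) is E; the 3rd of Ab dominant seventh sharp nine is C.
6 letter names make it a sixth; at 8 semitones (a half step narrower than major) the quality is minor.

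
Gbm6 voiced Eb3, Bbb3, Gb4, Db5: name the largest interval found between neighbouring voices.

Adjacent intervals: Eb3→Bbb3 = diminished fifth; Bbb3→Gb4 = major sixth; Gb4→Db5 = perfect fifth.
The largest is Bbb3 to Gb4, a major sixth (9 semitones).

major sixth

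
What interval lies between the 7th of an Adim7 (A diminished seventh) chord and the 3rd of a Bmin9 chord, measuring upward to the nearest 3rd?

augmented fifth

Adim7 (A diminished seventh) has G♭ as its 7th, and Bmin9 has D as its 3rd.
From G♭ to D: 8 semitones over a fifth = augmented.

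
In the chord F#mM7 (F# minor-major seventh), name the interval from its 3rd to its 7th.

Spelling the chord: F#, A, C#, E#.
The 3rd is A and the 7th is E#.
A up to E# is 8 semitones, a half step wider than a perfect fifth, so the interval is augmented.

augmented 5th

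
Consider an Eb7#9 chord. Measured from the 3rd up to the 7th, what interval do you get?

diminished 5th

Spelling the chord: Eb G Bb Db F#.
So we need the interval from G up to Db.
5 letter names make it a fifth; at 6 semitones (a half step narrower than perfect) the quality is diminished.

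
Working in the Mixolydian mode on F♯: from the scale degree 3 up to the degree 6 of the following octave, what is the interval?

The scale runs F♯ G♯ A♯ B C♯ D♯ E.
The scale degree 3 is A♯ and the scale degree 6 (up an octave) is D♯.
Counting 11 letters and 17 half steps from A♯ gives a perfect eleventh.

P11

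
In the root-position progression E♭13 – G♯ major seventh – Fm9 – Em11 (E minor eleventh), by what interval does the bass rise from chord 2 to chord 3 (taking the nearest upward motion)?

The roots are G♯ and F.
G♯ up to F is 9 semitones, a whole step narrower than a major seventh, so the interval is diminished.

diminished seventh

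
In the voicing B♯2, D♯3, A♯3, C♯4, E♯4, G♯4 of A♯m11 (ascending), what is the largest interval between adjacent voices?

perfect fifth

Adjacent intervals: B♯2→D♯3 = minor third; D♯3→A♯3 = perfect fifth; A♯3→C♯4 = minor third; C♯4→E♯4 = major third; E♯4→G♯4 = minor third.
The largest is D♯3 to A♯3, a perfect fifth (7 semitones).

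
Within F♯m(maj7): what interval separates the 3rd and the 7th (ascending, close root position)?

augmented fifth

F♯mM7 (F♯ minor-major seventh): F♯ A C♯ E♯.
So we need the interval from A up to E♯.
From A to E♯: 8 semitones over a fifth = augmented.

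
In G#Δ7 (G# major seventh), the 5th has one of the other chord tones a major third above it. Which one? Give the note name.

The chord tones of G#M7 (G# major seventh) are G# B# D# F##.
The 5th is D#. A major third above D# is F##.
F## is the chord's 7th.

F##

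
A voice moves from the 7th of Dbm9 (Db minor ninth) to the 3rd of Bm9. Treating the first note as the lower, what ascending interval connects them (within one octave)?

A2

The 7th of Dbm9 (Db minor ninth) is Cb; the 3rd of Bm9 is D.
From Cb to D: 3 semitones over a second = augmented.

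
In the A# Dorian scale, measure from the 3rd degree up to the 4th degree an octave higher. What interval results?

M9

Spelling the A# Dorian scale: A# B# C# D# E# F## G#.
That puts C# below D#.
Counting 9 letters and 14 half steps from C# gives a major ninth.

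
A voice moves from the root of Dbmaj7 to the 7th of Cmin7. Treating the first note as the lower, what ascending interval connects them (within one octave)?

Dbmaj7 has Db as its root, and Cmin7 has Bb as its 7th.
Db up to Bb spans 6 letter names and 9 semitones — a major sixth.

major sixth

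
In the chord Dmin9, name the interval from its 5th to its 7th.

minor 3rd

The chord tones of Dm9 (D minor ninth) are D–F–A–C–E.
That puts A below C.
From A to C: 3 semitones over a third = minor.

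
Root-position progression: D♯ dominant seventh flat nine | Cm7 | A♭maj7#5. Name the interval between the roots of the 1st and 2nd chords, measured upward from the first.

diminished seventh

The roots are D♯ and C.
7 letter names make it a seventh; at 9 semitones (a whole step narrower than major) the quality is diminished.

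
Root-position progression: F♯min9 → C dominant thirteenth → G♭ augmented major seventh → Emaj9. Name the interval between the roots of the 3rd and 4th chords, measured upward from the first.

The roots are G♭ and E.
G♭ up to E is 10 semitones, a half step wider than a major sixth, so the interval is augmented.

augmented 6th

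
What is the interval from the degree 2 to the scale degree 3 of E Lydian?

The scale runs E F# G# A# B C# D#.
The degree 2 is F# and the degree 3 is G#.
From F# to G# is 2 semitones, exactly the major second.

major 2nd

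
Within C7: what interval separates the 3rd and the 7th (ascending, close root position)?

C dominant seventh is spelled C E G Bb.
3rd = E; 7th = Bb.
From E to Bb: 6 semitones over a fifth = diminished.

diminished 5th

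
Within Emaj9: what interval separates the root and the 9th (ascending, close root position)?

Emaj9: E–G♯–B–D♯–F♯.
So we need the interval from E up to F♯.
E up to F♯ spans 9 letter names and 14 semitones — a major ninth.

major ninth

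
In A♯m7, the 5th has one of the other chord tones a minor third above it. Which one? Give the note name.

The chord tones of A♯ minor seventh are A♯ C♯ E♯ G♯.
The 5th is E♯. A minor third above E♯ is G♯.
G♯ is the chord's 7th.

G#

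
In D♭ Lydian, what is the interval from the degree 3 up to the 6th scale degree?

Spelling D♭ Lydian: D♭ E♭ F G A♭ B♭ C.
So we need the interval from F up to B♭.
Counting 4 letters and 5 half steps from F gives a perfect fourth.

perfect fourth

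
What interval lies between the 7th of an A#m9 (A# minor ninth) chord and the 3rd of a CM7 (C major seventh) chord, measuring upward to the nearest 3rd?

A#m9 (A# minor ninth) has G# as its 7th, and CM7 (C major seventh) has E as its 3rd.
6 letter names make it a sixth; at 8 semitones (a half step narrower than major) the quality is minor.

minor sixth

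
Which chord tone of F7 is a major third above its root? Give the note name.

F7 (F dominant seventh): F–A–C–Eb.
The root is F. A major third above F is A.
A is the chord's 3rd.

A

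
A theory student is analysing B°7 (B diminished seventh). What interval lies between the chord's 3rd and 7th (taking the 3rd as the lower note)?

diminished fifth

B diminished seventh is spelled B, D, F, Ab.
So we need the interval from D up to Ab.
From D to Ab: 6 semitones over a fifth = diminished.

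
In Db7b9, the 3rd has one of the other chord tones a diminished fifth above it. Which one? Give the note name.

Cb

Db dominant seventh flat nine is spelled Db-F-Ab-Cb-Ebb.
The 3rd is F. A diminished fifth above F is Cb.
Cb is the chord's 7th.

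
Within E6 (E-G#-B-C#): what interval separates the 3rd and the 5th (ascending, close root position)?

3rd = G#; 5th = B.
From G# to B: 3 semitones over a third = minor.

minor third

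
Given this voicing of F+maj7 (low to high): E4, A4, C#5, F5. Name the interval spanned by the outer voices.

The outer voices are E4 and F5.
9 letter names make it a ninth; at 13 semitones (a half step narrower than major) the quality is minor.

minor ninth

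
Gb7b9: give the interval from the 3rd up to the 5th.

m3

Gb7b9 (Gb dominant seventh flat nine): Gb Bb Db Fb Abb.
The 3rd is Bb and the 5th is Db.
Bb up to Db is 3 semitones, a half step narrower than a major third, so the interval is minor.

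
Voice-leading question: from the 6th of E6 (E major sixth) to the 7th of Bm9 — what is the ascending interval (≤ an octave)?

minor sixth

E6 (E major sixth) has C# as its 6th, and Bm9 has A as its 7th.
6 letter names make it a sixth; at 8 semitones (a half step narrower than major) the quality is minor.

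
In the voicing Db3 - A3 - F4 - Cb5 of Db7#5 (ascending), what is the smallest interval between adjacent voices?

diminished 5th

Adjacent intervals: Db3→A3 = augmented fifth; A3→F4 = minor sixth; F4→Cb5 = diminished fifth.
The smallest is F4 to Cb5, a diminished fifth (6 semitones).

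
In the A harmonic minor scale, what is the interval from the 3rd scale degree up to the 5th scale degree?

A harmonic minor: A B C D E F G#.
3rd scale degree = C; degree 5 = E.
From C to E is 4 semitones, exactly the major third.

major 3rd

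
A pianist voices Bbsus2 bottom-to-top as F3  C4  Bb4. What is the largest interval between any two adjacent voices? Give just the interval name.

Adjacent intervals: F3→C4 = perfect fifth; C4→Bb4 = minor seventh.
The largest is C4 to Bb4, a minor seventh (10 semitones).

m7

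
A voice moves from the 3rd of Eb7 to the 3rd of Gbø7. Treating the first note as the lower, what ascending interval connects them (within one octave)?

diminished third

The 3rd of Eb7 is G; the 3rd of Gbø7 is Bbb.
3 letter names make it a third; at 2 semitones (a whole step narrower than major) the quality is diminished.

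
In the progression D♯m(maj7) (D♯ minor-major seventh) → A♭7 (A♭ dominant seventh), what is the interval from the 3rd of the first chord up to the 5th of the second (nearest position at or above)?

The 3rd of D♯m(maj7) (D♯ minor-major seventh) is F♯; the 5th of A♭7 (A♭ dominant seventh) is E♭.
F♯ up to E♭ is 9 semitones, a whole step narrower than a major seventh, so the interval is diminished.

d7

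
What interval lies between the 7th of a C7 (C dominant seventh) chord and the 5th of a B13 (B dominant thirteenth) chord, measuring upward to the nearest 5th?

augmented fifth

The 7th of C7 (C dominant seventh) is Bb; the 5th of B13 (B dominant thirteenth) is F#.
5 letter names make it a fifth; at 8 semitones (a half step wider than perfect) the quality is augmented.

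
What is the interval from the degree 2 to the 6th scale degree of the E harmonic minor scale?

The scale runs E F# G A B C D#.
The degree 2 is F# and the 6th degree is C.
5 letter names make it a fifth; at 6 semitones (a half step narrower than perfect) the quality is diminished.

d5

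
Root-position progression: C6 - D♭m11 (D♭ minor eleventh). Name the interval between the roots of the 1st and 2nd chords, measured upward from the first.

The roots are C and D♭.
C up to D♭ is 1 semitone, a half step narrower than a major second, so the interval is minor.

minor second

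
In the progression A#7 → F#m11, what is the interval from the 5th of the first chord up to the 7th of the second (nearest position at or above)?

diminished octave

A#7 has E# as its 5th, and F#m11 has E as its 7th.
8 letter names make it an octave; at 11 semitones (a half step narrower than perfect) the quality is diminished.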